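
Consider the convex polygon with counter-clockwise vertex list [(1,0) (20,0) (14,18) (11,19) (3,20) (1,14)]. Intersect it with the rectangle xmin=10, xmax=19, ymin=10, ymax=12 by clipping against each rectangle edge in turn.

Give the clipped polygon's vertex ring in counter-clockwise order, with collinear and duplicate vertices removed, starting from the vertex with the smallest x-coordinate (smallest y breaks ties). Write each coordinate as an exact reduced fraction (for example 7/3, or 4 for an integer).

Clipped polygon: [(10,10) (50/3,10) (16,12) (10,12)]

1. After x ≥ 10: [(10,0) (20,0) (14,18) (11,19) (10,153/8)]
2. After x ≤ 19: [(10,0) (19,0) (19,3) (14,18) (11,19) (10,153/8)]
3. After y ≥ 10: [(10,10) (50/3,10) (14,18) (11,19) (10,153/8)]
4. After y ≤ 12: [(10,12) (10,10) (50/3,10) (16,12)]
5. Canonical ring: [(10,10) (50/3,10) (16,12) (10,12)]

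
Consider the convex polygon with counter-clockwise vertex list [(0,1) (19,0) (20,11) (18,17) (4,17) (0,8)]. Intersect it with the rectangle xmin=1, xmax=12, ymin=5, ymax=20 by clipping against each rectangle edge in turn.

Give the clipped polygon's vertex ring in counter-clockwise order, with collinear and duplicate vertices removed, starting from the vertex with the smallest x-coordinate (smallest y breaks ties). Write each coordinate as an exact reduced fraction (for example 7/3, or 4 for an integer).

Clipped polygon: [(1,5) (12,5) (12,17) (4,17) (1,41/4)]

1. After x ≥ 1: [(1,18/19) (19,0) (20,11) (18,17) (4,17) (1,41/4)]
2. After x ≤ 12: [(1,18/19) (12,7/19) (12,17) (4,17) (1,41/4)]
3. After y ≥ 5: [(1,5) (12,5) (12,17) (4,17) (1,41/4)]
4. After y ≤ 20: [(1,5) (12,5) (12,17) (4,17) (1,41/4)]
5. Canonical ring: [(1,5) (12,5) (12,17) (4,17) (1,41/4)]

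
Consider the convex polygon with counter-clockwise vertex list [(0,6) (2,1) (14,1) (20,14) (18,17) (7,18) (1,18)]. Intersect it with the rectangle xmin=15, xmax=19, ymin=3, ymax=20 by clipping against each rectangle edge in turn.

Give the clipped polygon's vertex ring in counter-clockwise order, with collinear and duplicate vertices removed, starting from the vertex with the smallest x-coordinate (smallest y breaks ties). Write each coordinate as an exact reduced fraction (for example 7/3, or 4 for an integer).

1. After x ≥ 15: [(15,19/6) (20,14) (18,17) (15,190/11)]
2. After x ≤ 19: [(15,19/6) (19,71/6) (19,31/2) (18,17) (15,190/11)]
3. After y ≥ 3: [(15,19/6) (19,71/6) (19,31/2) (18,17) (15,190/11)]
4. After y ≤ 20: [(15,19/6) (19,71/6) (19,31/2) (18,17) (15,190/11)]
5. Canonical ring: [(15,19/6) (19,71/6) (19,31/2) (18,17) (15,190/11)]

Clipped polygon: [(15,19/6) (19,71/6) (19,31/2) (18,17) (15,190/11)]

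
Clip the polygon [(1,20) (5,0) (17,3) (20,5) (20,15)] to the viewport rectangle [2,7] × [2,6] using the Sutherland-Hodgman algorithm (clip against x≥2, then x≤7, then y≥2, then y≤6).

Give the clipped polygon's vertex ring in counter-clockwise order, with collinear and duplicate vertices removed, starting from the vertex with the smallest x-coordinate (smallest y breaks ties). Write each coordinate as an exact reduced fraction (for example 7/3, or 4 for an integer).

Clipped polygon: [(19/5,6) (23/5,2) (7,2) (7,6)]

1. After x ≥ 2: [(2,375/19) (2,15) (5,0) (17,3) (20,5) (20,15)]
2. After x ≤ 7: [(7,350/19) (2,375/19) (2,15) (5,0) (7,1/2)]
3. After y ≥ 2: [(7,2) (7,350/19) (2,375/19) (2,15) (23/5,2)]
4. After y ≤ 6: [(7,2) (7,6) (19/5,6) (23/5,2)]
5. Canonical ring: [(19/5,6) (23/5,2) (7,2) (7,6)]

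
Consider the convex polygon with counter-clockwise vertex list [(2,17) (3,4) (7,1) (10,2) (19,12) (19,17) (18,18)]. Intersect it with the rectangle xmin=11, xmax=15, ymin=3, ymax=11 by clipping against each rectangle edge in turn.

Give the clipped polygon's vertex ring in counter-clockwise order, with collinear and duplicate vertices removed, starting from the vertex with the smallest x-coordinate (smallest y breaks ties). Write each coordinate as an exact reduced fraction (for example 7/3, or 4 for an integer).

1. After x ≥ 11: [(11,281/16) (11,28/9) (19,12) (19,17) (18,18)]
2. After x ≤ 15: [(15,285/16) (11,281/16) (11,28/9) (15,68/9)]
3. After y ≥ 3: [(15,285/16) (11,281/16) (11,28/9) (15,68/9)]
4. After y ≤ 11: [(15,11) (11,11) (11,28/9) (15,68/9)]
5. Canonical ring: [(11,28/9) (15,68/9) (15,11) (11,11)]

Clipped polygon: [(11,28/9) (15,68/9) (15,11) (11,11)]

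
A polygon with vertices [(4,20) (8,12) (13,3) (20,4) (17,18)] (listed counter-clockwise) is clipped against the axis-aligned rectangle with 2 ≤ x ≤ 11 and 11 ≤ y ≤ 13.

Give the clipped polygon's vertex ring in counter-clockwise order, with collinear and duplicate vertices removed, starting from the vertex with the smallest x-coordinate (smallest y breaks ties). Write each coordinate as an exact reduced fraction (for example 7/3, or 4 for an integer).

Clipped polygon: [(15/2,13) (8,12) (77/9,11) (11,11) (11,13)]

1. After x ≥ 2: [(4,20) (8,12) (13,3) (20,4) (17,18)]
2. After x ≤ 11: [(11,246/13) (4,20) (8,12) (11,33/5)]
3. After y ≥ 11: [(11,11) (11,246/13) (4,20) (8,12) (77/9,11)]
4. After y ≤ 13: [(11,11) (11,13) (15/2,13) (8,12) (77/9,11)]
5. Canonical ring: [(15/2,13) (8,12) (77/9,11) (11,11) (11,13)]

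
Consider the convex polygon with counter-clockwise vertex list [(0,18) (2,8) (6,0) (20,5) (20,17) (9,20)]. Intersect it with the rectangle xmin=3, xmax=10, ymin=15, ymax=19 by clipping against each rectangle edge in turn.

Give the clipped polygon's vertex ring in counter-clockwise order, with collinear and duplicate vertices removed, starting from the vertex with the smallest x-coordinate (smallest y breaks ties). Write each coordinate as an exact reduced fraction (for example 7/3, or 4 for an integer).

Clipped polygon: [(3,15) (10,15) (10,19) (9/2,19) (3,56/3)]

1. After x ≥ 3: [(3,56/3) (3,6) (6,0) (20,5) (20,17) (9,20)]
2. After x ≤ 10: [(3,56/3) (3,6) (6,0) (10,10/7) (10,217/11) (9,20)]
3. After y ≥ 15: [(3,56/3) (3,15) (10,15) (10,217/11) (9,20)]
4. After y ≤ 19: [(9/2,19) (3,56/3) (3,15) (10,15) (10,19)]
5. Canonical ring: [(3,15) (10,15) (10,19) (9/2,19) (3,56/3)]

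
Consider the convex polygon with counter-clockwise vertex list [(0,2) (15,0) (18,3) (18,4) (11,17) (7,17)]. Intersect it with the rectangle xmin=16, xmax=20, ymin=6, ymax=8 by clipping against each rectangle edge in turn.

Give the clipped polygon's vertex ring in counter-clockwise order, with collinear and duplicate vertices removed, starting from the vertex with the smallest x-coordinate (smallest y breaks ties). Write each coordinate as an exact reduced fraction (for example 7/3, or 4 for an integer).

1. After x ≥ 16: [(16,1) (18,3) (18,4) (16,54/7)]
2. After x ≤ 20: [(16,1) (18,3) (18,4) (16,54/7)]
3. After y ≥ 6: [(16,6) (220/13,6) (16,54/7)]
4. After y ≤ 8: [(16,6) (220/13,6) (16,54/7)]
5. Canonical ring: [(16,6) (220/13,6) (16,54/7)]

Clipped polygon: [(16,6) (220/13,6) (16,54/7)]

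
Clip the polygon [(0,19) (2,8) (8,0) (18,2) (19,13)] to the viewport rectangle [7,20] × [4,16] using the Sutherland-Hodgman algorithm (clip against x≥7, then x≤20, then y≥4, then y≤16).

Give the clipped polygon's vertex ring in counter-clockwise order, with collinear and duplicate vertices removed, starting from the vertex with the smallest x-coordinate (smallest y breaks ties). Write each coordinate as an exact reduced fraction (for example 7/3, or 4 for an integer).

Clipped polygon: [(7,4) (200/11,4) (19,13) (19/2,16) (7,16)]

1. After x ≥ 7: [(7,319/19) (7,4/3) (8,0) (18,2) (19,13)]
2. After x ≤ 20: [(7,319/19) (7,4/3) (8,0) (18,2) (19,13)]
3. After y ≥ 4: [(7,319/19) (7,4) (200/11,4) (19,13)]
4. After y ≤ 16: [(19/2,16) (7,16) (7,4) (200/11,4) (19,13)]
5. Canonical ring: [(7,4) (200/11,4) (19,13) (19/2,16) (7,16)]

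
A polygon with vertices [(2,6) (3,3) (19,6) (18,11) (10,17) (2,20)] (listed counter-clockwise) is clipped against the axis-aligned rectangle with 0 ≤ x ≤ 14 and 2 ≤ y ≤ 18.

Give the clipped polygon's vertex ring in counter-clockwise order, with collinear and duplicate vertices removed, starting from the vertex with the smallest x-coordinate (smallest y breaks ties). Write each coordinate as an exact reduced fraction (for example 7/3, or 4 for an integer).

Clipped polygon: [(2,6) (3,3) (14,81/16) (14,14) (10,17) (22/3,18) (2,18)]

1. After x ≥ 0: [(2,6) (3,3) (19,6) (18,11) (10,17) (2,20)]
2. After x ≤ 14: [(2,6) (3,3) (14,81/16) (14,14) (10,17) (2,20)]
3. After y ≥ 2: [(2,6) (3,3) (14,81/16) (14,14) (10,17) (2,20)]
4. After y ≤ 18: [(2,18) (2,6) (3,3) (14,81/16) (14,14) (10,17) (22/3,18)]
5. Canonical ring: [(2,6) (3,3) (14,81/16) (14,14) (10,17) (22/3,18) (2,18)]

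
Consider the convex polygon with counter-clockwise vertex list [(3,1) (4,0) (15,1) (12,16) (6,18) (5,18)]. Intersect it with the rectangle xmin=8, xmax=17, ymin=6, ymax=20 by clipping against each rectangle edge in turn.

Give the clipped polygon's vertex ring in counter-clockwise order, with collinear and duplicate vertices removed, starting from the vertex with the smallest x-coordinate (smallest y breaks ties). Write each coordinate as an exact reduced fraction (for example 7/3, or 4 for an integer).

Clipped polygon: [(8,6) (14,6) (12,16) (8,52/3)]

1. After x ≥ 8: [(8,4/11) (15,1) (12,16) (8,52/3)]
2. After x ≤ 17: [(8,4/11) (15,1) (12,16) (8,52/3)]
3. After y ≥ 6: [(8,6) (14,6) (12,16) (8,52/3)]
4. After y ≤ 20: [(8,6) (14,6) (12,16) (8,52/3)]
5. Canonical ring: [(8,6) (14,6) (12,16) (8,52/3)]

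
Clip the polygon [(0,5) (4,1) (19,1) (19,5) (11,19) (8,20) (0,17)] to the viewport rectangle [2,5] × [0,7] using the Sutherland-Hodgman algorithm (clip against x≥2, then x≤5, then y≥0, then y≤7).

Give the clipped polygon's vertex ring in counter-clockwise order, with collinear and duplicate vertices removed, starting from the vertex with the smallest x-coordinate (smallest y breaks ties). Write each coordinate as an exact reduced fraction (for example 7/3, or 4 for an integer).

1. After x ≥ 2: [(2,3) (4,1) (19,1) (19,5) (11,19) (8,20) (2,71/4)]
2. After x ≤ 5: [(2,3) (4,1) (5,1) (5,151/8) (2,71/4)]
3. After y ≥ 0: [(2,3) (4,1) (5,1) (5,151/8) (2,71/4)]
4. After y ≤ 7: [(2,7) (2,3) (4,1) (5,1) (5,7)]
5. Canonical ring: [(2,3) (4,1) (5,1) (5,7) (2,7)]

Clipped polygon: [(2,3) (4,1) (5,1) (5,7) (2,7)]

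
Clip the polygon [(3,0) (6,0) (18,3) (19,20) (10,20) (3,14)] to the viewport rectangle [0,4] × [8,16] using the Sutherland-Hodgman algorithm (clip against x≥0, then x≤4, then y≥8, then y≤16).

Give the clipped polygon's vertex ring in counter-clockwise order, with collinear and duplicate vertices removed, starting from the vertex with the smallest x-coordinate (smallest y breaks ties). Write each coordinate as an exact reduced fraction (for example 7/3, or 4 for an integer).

Clipped polygon: [(3,8) (4,8) (4,104/7) (3,14)]

1. After x ≥ 0: [(3,0) (6,0) (18,3) (19,20) (10,20) (3,14)]
2. After x ≤ 4: [(3,0) (4,0) (4,104/7) (3,14)]
3. After y ≥ 8: [(3,8) (4,8) (4,104/7) (3,14)]
4. After y ≤ 16: [(3,8) (4,8) (4,104/7) (3,14)]
5. Canonical ring: [(3,8) (4,8) (4,104/7) (3,14)]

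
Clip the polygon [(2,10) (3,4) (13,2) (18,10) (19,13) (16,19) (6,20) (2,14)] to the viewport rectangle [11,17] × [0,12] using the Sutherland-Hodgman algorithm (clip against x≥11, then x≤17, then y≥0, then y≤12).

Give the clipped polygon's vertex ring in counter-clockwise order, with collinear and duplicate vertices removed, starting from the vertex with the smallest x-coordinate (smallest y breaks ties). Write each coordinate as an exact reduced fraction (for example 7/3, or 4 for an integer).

Clipped polygon: [(11,12/5) (13,2) (17,42/5) (17,12) (11,12)]

1. After x ≥ 11: [(11,12/5) (13,2) (18,10) (19,13) (16,19) (11,39/2)]
2. After x ≤ 17: [(11,12/5) (13,2) (17,42/5) (17,17) (16,19) (11,39/2)]
3. After y ≥ 0: [(11,12/5) (13,2) (17,42/5) (17,17) (16,19) (11,39/2)]
4. After y ≤ 12: [(11,12) (11,12/5) (13,2) (17,42/5) (17,12)]
5. Canonical ring: [(11,12/5) (13,2) (17,42/5) (17,12) (11,12)]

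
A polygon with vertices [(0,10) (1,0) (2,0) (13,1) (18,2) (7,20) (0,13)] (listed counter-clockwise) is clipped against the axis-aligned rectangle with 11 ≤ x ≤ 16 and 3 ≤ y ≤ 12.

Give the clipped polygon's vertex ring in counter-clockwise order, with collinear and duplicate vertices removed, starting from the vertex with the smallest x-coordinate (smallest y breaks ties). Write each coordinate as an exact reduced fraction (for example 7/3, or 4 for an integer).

1. After x ≥ 11: [(11,9/11) (13,1) (18,2) (11,148/11)]
2. After x ≤ 16: [(11,9/11) (13,1) (16,8/5) (16,58/11) (11,148/11)]
3. After y ≥ 3: [(11,3) (16,3) (16,58/11) (11,148/11)]
4. After y ≤ 12: [(11,12) (11,3) (16,3) (16,58/11) (107/9,12)]
5. Canonical ring: [(11,3) (16,3) (16,58/11) (107/9,12) (11,12)]

Clipped polygon: [(11,3) (16,3) (16,58/11) (107/9,12) (11,12)]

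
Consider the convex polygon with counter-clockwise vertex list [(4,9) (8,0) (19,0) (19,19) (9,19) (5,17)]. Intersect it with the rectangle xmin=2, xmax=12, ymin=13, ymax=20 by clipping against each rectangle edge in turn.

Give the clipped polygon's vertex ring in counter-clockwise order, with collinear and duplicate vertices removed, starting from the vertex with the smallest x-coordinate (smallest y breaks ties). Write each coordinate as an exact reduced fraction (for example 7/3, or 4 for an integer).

Clipped polygon: [(9/2,13) (12,13) (12,19) (9,19) (5,17)]

1. After x ≥ 2: [(4,9) (8,0) (19,0) (19,19) (9,19) (5,17)]
2. After x ≤ 12: [(4,9) (8,0) (12,0) (12,19) (9,19) (5,17)]
3. After y ≥ 13: [(9/2,13) (12,13) (12,19) (9,19) (5,17)]
4. After y ≤ 20: [(9/2,13) (12,13) (12,19) (9,19) (5,17)]
5. Canonical ring: [(9/2,13) (12,13) (12,19) (9,19) (5,17)]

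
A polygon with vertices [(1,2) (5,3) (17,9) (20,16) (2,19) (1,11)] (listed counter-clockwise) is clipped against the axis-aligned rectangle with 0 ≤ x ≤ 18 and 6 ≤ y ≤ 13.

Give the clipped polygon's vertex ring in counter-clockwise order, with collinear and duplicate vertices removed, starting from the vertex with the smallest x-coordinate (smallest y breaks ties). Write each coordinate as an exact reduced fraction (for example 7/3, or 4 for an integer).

Clipped polygon: [(1,6) (11,6) (17,9) (18,34/3) (18,13) (5/4,13) (1,11)]

1. After x ≥ 0: [(1,2) (5,3) (17,9) (20,16) (2,19) (1,11)]
2. After x ≤ 18: [(1,2) (5,3) (17,9) (18,34/3) (18,49/3) (2,19) (1,11)]
3. After y ≥ 6: [(1,6) (11,6) (17,9) (18,34/3) (18,49/3) (2,19) (1,11)]
4. After y ≤ 13: [(1,6) (11,6) (17,9) (18,34/3) (18,13) (5/4,13) (1,11)]
5. Canonical ring: [(1,6) (11,6) (17,9) (18,34/3) (18,13) (5/4,13) (1,11)]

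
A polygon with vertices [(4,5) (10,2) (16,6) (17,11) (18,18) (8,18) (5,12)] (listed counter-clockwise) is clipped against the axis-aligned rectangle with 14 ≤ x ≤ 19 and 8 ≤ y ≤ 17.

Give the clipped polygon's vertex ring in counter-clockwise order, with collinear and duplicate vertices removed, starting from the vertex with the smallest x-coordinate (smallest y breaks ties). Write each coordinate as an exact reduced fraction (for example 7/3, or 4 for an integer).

1. After x ≥ 14: [(14,14/3) (16,6) (17,11) (18,18) (14,18)]
2. After x ≤ 19: [(14,14/3) (16,6) (17,11) (18,18) (14,18)]
3. After y ≥ 8: [(14,8) (82/5,8) (17,11) (18,18) (14,18)]
4. After y ≤ 17: [(14,17) (14,8) (82/5,8) (17,11) (125/7,17)]
5. Canonical ring: [(14,8) (82/5,8) (17,11) (125/7,17) (14,17)]

Clipped polygon: [(14,8) (82/5,8) (17,11) (125/7,17) (14,17)]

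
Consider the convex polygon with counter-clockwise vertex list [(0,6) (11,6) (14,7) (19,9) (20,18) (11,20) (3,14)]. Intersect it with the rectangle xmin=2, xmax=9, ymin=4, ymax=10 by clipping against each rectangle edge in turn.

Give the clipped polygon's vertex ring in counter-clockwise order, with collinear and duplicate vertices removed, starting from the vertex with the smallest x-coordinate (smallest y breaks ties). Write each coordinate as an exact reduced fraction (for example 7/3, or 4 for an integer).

Clipped polygon: [(2,6) (9,6) (9,10) (2,10)]

1. After x ≥ 2: [(2,34/3) (2,6) (11,6) (14,7) (19,9) (20,18) (11,20) (3,14)]
2. After x ≤ 9: [(2,34/3) (2,6) (9,6) (9,37/2) (3,14)]
3. After y ≥ 4: [(2,34/3) (2,6) (9,6) (9,37/2) (3,14)]
4. After y ≤ 10: [(2,10) (2,6) (9,6) (9,10)]
5. Canonical ring: [(2,6) (9,6) (9,10) (2,10)]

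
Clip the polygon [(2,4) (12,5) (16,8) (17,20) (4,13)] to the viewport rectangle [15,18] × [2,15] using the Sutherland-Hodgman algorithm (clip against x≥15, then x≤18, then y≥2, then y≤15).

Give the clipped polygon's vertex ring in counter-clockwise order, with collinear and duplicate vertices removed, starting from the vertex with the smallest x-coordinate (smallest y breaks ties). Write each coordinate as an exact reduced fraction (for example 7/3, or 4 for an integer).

Clipped polygon: [(15,29/4) (16,8) (199/12,15) (15,15)]

1. After x ≥ 15: [(15,29/4) (16,8) (17,20) (15,246/13)]
2. After x ≤ 18: [(15,29/4) (16,8) (17,20) (15,246/13)]
3. After y ≥ 2: [(15,29/4) (16,8) (17,20) (15,246/13)]
4. After y ≤ 15: [(15,15) (15,29/4) (16,8) (199/12,15)]
5. Canonical ring: [(15,29/4) (16,8) (199/12,15) (15,15)]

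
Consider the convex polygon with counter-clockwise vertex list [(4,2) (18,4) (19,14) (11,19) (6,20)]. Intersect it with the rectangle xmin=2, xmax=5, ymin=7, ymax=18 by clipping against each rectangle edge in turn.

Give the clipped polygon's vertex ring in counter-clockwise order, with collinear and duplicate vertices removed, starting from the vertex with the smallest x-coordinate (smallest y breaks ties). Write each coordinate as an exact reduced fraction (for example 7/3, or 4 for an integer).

Clipped polygon: [(41/9,7) (5,7) (5,11)]

1. After x ≥ 2: [(4,2) (18,4) (19,14) (11,19) (6,20)]
2. After x ≤ 5: [(5,11) (4,2) (5,15/7)]
3. After y ≥ 7: [(5,7) (5,11) (41/9,7)]
4. After y ≤ 18: [(5,7) (5,11) (41/9,7)]
5. Canonical ring: [(41/9,7) (5,7) (5,11)]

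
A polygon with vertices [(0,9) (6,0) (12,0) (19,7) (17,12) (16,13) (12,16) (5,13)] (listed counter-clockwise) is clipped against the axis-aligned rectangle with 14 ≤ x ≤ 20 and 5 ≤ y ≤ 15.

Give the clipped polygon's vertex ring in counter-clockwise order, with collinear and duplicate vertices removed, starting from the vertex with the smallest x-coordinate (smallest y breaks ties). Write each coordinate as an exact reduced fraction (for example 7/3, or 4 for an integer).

1. After x ≥ 14: [(14,2) (19,7) (17,12) (16,13) (14,29/2)]
2. After x ≤ 20: [(14,2) (19,7) (17,12) (16,13) (14,29/2)]
3. After y ≥ 5: [(14,5) (17,5) (19,7) (17,12) (16,13) (14,29/2)]
4. After y ≤ 15: [(14,5) (17,5) (19,7) (17,12) (16,13) (14,29/2)]
5. Canonical ring: [(14,5) (17,5) (19,7) (17,12) (16,13) (14,29/2)]

Clipped polygon: [(14,5) (17,5) (19,7) (17,12) (16,13) (14,29/2)]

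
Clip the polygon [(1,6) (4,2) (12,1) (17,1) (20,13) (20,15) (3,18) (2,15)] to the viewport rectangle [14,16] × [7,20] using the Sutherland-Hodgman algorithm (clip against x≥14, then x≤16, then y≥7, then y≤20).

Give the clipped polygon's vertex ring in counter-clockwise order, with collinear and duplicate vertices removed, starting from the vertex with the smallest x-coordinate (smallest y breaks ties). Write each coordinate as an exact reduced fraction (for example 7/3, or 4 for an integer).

1. After x ≥ 14: [(14,1) (17,1) (20,13) (20,15) (14,273/17)]
2. After x ≤ 16: [(14,1) (16,1) (16,267/17) (14,273/17)]
3. After y ≥ 7: [(14,7) (16,7) (16,267/17) (14,273/17)]
4. After y ≤ 20: [(14,7) (16,7) (16,267/17) (14,273/17)]
5. Canonical ring: [(14,7) (16,7) (16,267/17) (14,273/17)]

Clipped polygon: [(14,7) (16,7) (16,267/17) (14,273/17)]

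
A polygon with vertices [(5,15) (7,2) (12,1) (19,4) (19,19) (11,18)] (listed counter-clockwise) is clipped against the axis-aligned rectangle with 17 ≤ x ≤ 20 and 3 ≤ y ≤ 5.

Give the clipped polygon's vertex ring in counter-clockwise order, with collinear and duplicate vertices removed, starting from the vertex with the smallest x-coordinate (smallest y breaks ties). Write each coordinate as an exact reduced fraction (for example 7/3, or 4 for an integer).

Clipped polygon: [(17,22/7) (19,4) (19,5) (17,5)]

1. After x ≥ 17: [(17,22/7) (19,4) (19,19) (17,75/4)]
2. After x ≤ 20: [(17,22/7) (19,4) (19,19) (17,75/4)]
3. After y ≥ 3: [(17,22/7) (19,4) (19,19) (17,75/4)]
4. After y ≤ 5: [(17,5) (17,22/7) (19,4) (19,5)]
5. Canonical ring: [(17,22/7) (19,4) (19,5) (17,5)]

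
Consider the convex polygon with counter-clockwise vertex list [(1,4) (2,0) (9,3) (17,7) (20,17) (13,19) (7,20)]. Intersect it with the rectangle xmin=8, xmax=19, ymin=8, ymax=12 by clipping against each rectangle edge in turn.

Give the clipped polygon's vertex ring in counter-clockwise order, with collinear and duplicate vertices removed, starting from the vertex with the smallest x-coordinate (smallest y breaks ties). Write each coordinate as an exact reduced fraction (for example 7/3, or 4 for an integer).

1. After x ≥ 8: [(8,18/7) (9,3) (17,7) (20,17) (13,19) (8,119/6)]
2. After x ≤ 19: [(8,18/7) (9,3) (17,7) (19,41/3) (19,121/7) (13,19) (8,119/6)]
3. After y ≥ 8: [(8,8) (173/10,8) (19,41/3) (19,121/7) (13,19) (8,119/6)]
4. After y ≤ 12: [(8,12) (8,8) (173/10,8) (37/2,12)]
5. Canonical ring: [(8,8) (173/10,8) (37/2,12) (8,12)]

Clipped polygon: [(8,8) (173/10,8) (37/2,12) (8,12)]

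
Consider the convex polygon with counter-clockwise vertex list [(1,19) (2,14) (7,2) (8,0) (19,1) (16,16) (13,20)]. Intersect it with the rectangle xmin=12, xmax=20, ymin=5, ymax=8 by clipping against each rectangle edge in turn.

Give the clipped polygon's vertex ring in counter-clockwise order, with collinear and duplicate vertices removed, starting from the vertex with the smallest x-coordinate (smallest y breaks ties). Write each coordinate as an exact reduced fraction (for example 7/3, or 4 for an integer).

1. After x ≥ 12: [(12,239/12) (12,4/11) (19,1) (16,16) (13,20)]
2. After x ≤ 20: [(12,239/12) (12,4/11) (19,1) (16,16) (13,20)]
3. After y ≥ 5: [(12,239/12) (12,5) (91/5,5) (16,16) (13,20)]
4. After y ≤ 8: [(12,8) (12,5) (91/5,5) (88/5,8)]
5. Canonical ring: [(12,5) (91/5,5) (88/5,8) (12,8)]

Clipped polygon: [(12,5) (91/5,5) (88/5,8) (12,8)]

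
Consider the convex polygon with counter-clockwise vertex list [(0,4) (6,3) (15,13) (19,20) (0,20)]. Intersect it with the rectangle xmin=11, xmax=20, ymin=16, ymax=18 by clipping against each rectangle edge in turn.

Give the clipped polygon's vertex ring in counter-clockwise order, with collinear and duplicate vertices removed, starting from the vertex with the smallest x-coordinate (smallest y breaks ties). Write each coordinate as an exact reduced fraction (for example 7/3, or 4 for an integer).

1. After x ≥ 11: [(11,77/9) (15,13) (19,20) (11,20)]
2. After x ≤ 20: [(11,77/9) (15,13) (19,20) (11,20)]
3. After y ≥ 16: [(11,16) (117/7,16) (19,20) (11,20)]
4. After y ≤ 18: [(11,18) (11,16) (117/7,16) (125/7,18)]
5. Canonical ring: [(11,16) (117/7,16) (125/7,18) (11,18)]

Clipped polygon: [(11,16) (117/7,16) (125/7,18) (11,18)]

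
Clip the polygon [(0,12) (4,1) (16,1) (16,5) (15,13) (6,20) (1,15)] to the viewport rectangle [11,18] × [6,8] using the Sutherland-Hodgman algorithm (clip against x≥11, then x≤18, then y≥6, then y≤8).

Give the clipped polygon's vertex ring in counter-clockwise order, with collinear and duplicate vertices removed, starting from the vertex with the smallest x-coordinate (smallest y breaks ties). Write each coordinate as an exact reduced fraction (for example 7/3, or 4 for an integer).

Clipped polygon: [(11,6) (127/8,6) (125/8,8) (11,8)]

1. After x ≥ 11: [(11,1) (16,1) (16,5) (15,13) (11,145/9)]
2. After x ≤ 18: [(11,1) (16,1) (16,5) (15,13) (11,145/9)]
3. After y ≥ 6: [(11,6) (127/8,6) (15,13) (11,145/9)]
4. After y ≤ 8: [(11,8) (11,6) (127/8,6) (125/8,8)]
5. Canonical ring: [(11,6) (127/8,6) (125/8,8) (11,8)]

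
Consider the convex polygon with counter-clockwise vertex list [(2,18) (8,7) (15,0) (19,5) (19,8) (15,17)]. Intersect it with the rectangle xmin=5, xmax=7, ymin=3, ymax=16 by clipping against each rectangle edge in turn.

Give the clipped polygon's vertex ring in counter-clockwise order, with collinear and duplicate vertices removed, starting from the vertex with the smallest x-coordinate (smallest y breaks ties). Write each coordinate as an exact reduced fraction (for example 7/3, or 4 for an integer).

Clipped polygon: [(5,25/2) (7,53/6) (7,16) (5,16)]

1. After x ≥ 5: [(5,231/13) (5,25/2) (8,7) (15,0) (19,5) (19,8) (15,17)]
2. After x ≤ 7: [(7,229/13) (5,231/13) (5,25/2) (7,53/6)]
3. After y ≥ 3: [(7,229/13) (5,231/13) (5,25/2) (7,53/6)]
4. After y ≤ 16: [(7,16) (5,16) (5,25/2) (7,53/6)]
5. Canonical ring: [(5,25/2) (7,53/6) (7,16) (5,16)]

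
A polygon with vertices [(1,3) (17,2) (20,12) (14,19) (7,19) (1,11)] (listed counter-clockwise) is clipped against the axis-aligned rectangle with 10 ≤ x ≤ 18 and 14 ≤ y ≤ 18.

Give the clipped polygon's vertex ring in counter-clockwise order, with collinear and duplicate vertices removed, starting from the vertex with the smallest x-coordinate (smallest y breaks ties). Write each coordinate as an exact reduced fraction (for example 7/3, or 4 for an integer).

Clipped polygon: [(10,14) (18,14) (18,43/3) (104/7,18) (10,18)]

1. After x ≥ 10: [(10,39/16) (17,2) (20,12) (14,19) (10,19)]
2. After x ≤ 18: [(10,39/16) (17,2) (18,16/3) (18,43/3) (14,19) (10,19)]
3. After y ≥ 14: [(10,14) (18,14) (18,43/3) (14,19) (10,19)]
4. After y ≤ 18: [(10,18) (10,14) (18,14) (18,43/3) (104/7,18)]
5. Canonical ring: [(10,14) (18,14) (18,43/3) (104/7,18) (10,18)]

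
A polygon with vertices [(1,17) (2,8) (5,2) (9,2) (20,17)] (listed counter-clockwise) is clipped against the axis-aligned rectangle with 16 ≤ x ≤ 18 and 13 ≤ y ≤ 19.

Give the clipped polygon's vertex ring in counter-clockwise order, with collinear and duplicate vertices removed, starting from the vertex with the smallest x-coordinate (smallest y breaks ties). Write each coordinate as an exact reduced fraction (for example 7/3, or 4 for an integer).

1. After x ≥ 16: [(16,17) (16,127/11) (20,17)]
2. After x ≤ 18: [(18,17) (16,17) (16,127/11) (18,157/11)]
3. After y ≥ 13: [(18,17) (16,17) (16,13) (256/15,13) (18,157/11)]
4. After y ≤ 19: [(18,17) (16,17) (16,13) (256/15,13) (18,157/11)]
5. Canonical ring: [(16,13) (256/15,13) (18,157/11) (18,17) (16,17)]

Clipped polygon: [(16,13) (256/15,13) (18,157/11) (18,17) (16,17)]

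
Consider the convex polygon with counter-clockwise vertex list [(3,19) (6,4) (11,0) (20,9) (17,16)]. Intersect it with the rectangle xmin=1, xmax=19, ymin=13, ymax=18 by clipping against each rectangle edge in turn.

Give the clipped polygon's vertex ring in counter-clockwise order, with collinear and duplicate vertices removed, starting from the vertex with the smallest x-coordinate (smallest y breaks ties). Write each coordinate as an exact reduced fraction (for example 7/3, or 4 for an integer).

1. After x ≥ 1: [(3,19) (6,4) (11,0) (20,9) (17,16)]
2. After x ≤ 19: [(3,19) (6,4) (11,0) (19,8) (19,34/3) (17,16)]
3. After y ≥ 13: [(3,19) (21/5,13) (128/7,13) (17,16)]
4. After y ≤ 18: [(23/3,18) (16/5,18) (21/5,13) (128/7,13) (17,16)]
5. Canonical ring: [(16/5,18) (21/5,13) (128/7,13) (17,16) (23/3,18)]

Clipped polygon: [(16/5,18) (21/5,13) (128/7,13) (17,16) (23/3,18)]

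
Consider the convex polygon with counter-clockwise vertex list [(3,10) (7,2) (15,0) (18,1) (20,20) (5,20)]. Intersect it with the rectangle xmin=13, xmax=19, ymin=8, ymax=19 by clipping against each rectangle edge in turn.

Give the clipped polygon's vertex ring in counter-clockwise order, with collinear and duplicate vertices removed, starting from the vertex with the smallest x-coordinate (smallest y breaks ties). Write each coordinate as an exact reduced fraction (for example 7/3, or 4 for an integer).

1. After x ≥ 13: [(13,1/2) (15,0) (18,1) (20,20) (13,20)]
2. After x ≤ 19: [(13,1/2) (15,0) (18,1) (19,21/2) (19,20) (13,20)]
3. After y ≥ 8: [(13,8) (356/19,8) (19,21/2) (19,20) (13,20)]
4. After y ≤ 19: [(13,19) (13,8) (356/19,8) (19,21/2) (19,19)]
5. Canonical ring: [(13,8) (356/19,8) (19,21/2) (19,19) (13,19)]

Clipped polygon: [(13,8) (356/19,8) (19,21/2) (19,19) (13,19)]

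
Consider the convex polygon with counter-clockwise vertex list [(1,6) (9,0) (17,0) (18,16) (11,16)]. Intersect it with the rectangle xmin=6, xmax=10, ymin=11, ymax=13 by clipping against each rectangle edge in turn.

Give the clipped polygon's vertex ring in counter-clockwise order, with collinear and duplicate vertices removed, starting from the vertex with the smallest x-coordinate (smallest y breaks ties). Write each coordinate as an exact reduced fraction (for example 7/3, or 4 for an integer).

1. After x ≥ 6: [(6,11) (6,9/4) (9,0) (17,0) (18,16) (11,16)]
2. After x ≤ 10: [(10,15) (6,11) (6,9/4) (9,0) (10,0)]
3. After y ≥ 11: [(10,11) (10,15) (6,11) (6,11)]
4. After y ≤ 13: [(10,11) (10,13) (8,13) (6,11) (6,11)]
5. Canonical ring: [(6,11) (10,11) (10,13) (8,13)]

Clipped polygon: [(6,11) (10,11) (10,13) (8,13)]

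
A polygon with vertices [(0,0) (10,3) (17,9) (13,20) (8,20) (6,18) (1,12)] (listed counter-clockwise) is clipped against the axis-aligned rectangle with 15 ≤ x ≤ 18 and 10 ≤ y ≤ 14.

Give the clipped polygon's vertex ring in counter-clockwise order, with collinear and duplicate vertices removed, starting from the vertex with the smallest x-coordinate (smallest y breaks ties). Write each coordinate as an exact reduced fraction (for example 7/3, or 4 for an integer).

Clipped polygon: [(15,10) (183/11,10) (167/11,14) (15,14)]

1. After x ≥ 15: [(15,51/7) (17,9) (15,29/2)]
2. After x ≤ 18: [(15,51/7) (17,9) (15,29/2)]
3. After y ≥ 10: [(15,10) (183/11,10) (15,29/2)]
4. After y ≤ 14: [(15,14) (15,10) (183/11,10) (167/11,14)]
5. Canonical ring: [(15,10) (183/11,10) (167/11,14) (15,14)]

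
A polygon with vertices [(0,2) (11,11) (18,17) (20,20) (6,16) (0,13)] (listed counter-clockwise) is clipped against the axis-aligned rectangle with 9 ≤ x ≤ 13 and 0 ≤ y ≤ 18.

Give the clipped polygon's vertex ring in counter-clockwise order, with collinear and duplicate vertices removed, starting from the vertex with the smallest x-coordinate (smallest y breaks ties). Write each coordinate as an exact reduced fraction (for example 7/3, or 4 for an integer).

Clipped polygon: [(9,103/11) (11,11) (13,89/7) (13,18) (9,118/7)]

1. After x ≥ 9: [(9,103/11) (11,11) (18,17) (20,20) (9,118/7)]
2. After x ≤ 13: [(9,103/11) (11,11) (13,89/7) (13,18) (9,118/7)]
3. After y ≥ 0: [(9,103/11) (11,11) (13,89/7) (13,18) (9,118/7)]
4. After y ≤ 18: [(9,103/11) (11,11) (13,89/7) (13,18) (9,118/7)]
5. Canonical ring: [(9,103/11) (11,11) (13,89/7) (13,18) (9,118/7)]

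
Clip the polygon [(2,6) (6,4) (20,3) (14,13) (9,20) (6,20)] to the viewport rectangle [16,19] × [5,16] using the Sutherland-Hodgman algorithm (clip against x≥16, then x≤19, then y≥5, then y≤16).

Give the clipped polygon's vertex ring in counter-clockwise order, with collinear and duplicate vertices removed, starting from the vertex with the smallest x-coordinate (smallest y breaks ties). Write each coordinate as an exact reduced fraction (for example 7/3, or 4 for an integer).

1. After x ≥ 16: [(16,23/7) (20,3) (16,29/3)]
2. After x ≤ 19: [(16,23/7) (19,43/14) (19,14/3) (16,29/3)]
3. After y ≥ 5: [(16,5) (94/5,5) (16,29/3)]
4. After y ≤ 16: [(16,5) (94/5,5) (16,29/3)]
5. Canonical ring: [(16,5) (94/5,5) (16,29/3)]

Clipped polygon: [(16,5) (94/5,5) (16,29/3)]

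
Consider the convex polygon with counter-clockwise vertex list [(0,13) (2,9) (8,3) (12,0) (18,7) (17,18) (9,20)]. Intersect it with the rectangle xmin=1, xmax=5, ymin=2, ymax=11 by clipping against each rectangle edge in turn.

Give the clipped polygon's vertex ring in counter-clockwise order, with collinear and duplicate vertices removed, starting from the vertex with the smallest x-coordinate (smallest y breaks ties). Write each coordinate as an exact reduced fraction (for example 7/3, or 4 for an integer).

1. After x ≥ 1: [(1,124/9) (1,11) (2,9) (8,3) (12,0) (18,7) (17,18) (9,20)]
2. After x ≤ 5: [(5,152/9) (1,124/9) (1,11) (2,9) (5,6)]
3. After y ≥ 2: [(5,152/9) (1,124/9) (1,11) (2,9) (5,6)]
4. After y ≤ 11: [(5,11) (1,11) (1,11) (2,9) (5,6)]
5. Canonical ring: [(1,11) (2,9) (5,6) (5,11)]

Clipped polygon: [(1,11) (2,9) (5,6) (5,11)]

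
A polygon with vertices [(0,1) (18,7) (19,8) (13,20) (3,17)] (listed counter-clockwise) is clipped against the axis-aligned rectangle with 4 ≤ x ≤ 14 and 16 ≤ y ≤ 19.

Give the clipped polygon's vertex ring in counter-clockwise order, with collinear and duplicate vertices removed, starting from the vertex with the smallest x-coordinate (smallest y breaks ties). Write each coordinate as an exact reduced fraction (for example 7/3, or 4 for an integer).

Clipped polygon: [(4,16) (14,16) (14,18) (27/2,19) (29/3,19) (4,173/10)]

1. After x ≥ 4: [(4,7/3) (18,7) (19,8) (13,20) (4,173/10)]
2. After x ≤ 14: [(4,7/3) (14,17/3) (14,18) (13,20) (4,173/10)]
3. After y ≥ 16: [(4,16) (14,16) (14,18) (13,20) (4,173/10)]
4. After y ≤ 19: [(4,16) (14,16) (14,18) (27/2,19) (29/3,19) (4,173/10)]
5. Canonical ring: [(4,16) (14,16) (14,18) (27/2,19) (29/3,19) (4,173/10)]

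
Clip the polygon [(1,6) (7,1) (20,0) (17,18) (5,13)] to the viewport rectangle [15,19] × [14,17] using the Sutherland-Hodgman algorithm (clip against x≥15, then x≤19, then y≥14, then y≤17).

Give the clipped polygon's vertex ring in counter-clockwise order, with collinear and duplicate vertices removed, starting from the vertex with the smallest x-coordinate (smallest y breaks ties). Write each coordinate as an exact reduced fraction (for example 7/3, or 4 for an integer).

Clipped polygon: [(15,14) (53/3,14) (103/6,17) (15,17)]

1. After x ≥ 15: [(15,5/13) (20,0) (17,18) (15,103/6)]
2. After x ≤ 19: [(15,5/13) (19,1/13) (19,6) (17,18) (15,103/6)]
3. After y ≥ 14: [(15,14) (53/3,14) (17,18) (15,103/6)]
4. After y ≤ 17: [(15,17) (15,14) (53/3,14) (103/6,17)]
5. Canonical ring: [(15,14) (53/3,14) (103/6,17) (15,17)]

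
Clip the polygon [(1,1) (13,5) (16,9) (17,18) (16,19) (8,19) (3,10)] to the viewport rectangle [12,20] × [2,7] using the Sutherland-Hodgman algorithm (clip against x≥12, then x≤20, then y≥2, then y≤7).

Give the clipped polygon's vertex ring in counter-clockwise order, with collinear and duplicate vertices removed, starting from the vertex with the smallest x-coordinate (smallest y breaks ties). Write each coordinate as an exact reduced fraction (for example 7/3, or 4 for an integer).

Clipped polygon: [(12,14/3) (13,5) (29/2,7) (12,7)]

1. After x ≥ 12: [(12,14/3) (13,5) (16,9) (17,18) (16,19) (12,19)]
2. After x ≤ 20: [(12,14/3) (13,5) (16,9) (17,18) (16,19) (12,19)]
3. After y ≥ 2: [(12,14/3) (13,5) (16,9) (17,18) (16,19) (12,19)]
4. After y ≤ 7: [(12,7) (12,14/3) (13,5) (29/2,7)]
5. Canonical ring: [(12,14/3) (13,5) (29/2,7) (12,7)]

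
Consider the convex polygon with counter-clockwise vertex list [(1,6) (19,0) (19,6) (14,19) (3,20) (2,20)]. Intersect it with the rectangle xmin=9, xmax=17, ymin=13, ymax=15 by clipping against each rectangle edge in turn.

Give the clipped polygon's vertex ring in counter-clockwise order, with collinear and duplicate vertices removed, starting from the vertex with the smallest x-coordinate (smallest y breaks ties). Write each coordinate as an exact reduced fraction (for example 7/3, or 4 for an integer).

Clipped polygon: [(9,13) (212/13,13) (202/13,15) (9,15)]

1. After x ≥ 9: [(9,10/3) (19,0) (19,6) (14,19) (9,214/11)]
2. After x ≤ 17: [(9,10/3) (17,2/3) (17,56/5) (14,19) (9,214/11)]
3. After y ≥ 13: [(9,13) (212/13,13) (14,19) (9,214/11)]
4. After y ≤ 15: [(9,15) (9,13) (212/13,13) (202/13,15)]
5. Canonical ring: [(9,13) (212/13,13) (202/13,15) (9,15)]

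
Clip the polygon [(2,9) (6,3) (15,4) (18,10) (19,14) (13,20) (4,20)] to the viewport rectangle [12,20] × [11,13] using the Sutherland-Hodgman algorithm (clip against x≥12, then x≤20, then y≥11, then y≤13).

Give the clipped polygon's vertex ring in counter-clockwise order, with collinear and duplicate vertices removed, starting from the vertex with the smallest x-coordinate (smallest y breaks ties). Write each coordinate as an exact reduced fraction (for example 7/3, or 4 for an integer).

1. After x ≥ 12: [(12,11/3) (15,4) (18,10) (19,14) (13,20) (12,20)]
2. After x ≤ 20: [(12,11/3) (15,4) (18,10) (19,14) (13,20) (12,20)]
3. After y ≥ 11: [(12,11) (73/4,11) (19,14) (13,20) (12,20)]
4. After y ≤ 13: [(12,13) (12,11) (73/4,11) (75/4,13)]
5. Canonical ring: [(12,11) (73/4,11) (75/4,13) (12,13)]

Clipped polygon: [(12,11) (73/4,11) (75/4,13) (12,13)]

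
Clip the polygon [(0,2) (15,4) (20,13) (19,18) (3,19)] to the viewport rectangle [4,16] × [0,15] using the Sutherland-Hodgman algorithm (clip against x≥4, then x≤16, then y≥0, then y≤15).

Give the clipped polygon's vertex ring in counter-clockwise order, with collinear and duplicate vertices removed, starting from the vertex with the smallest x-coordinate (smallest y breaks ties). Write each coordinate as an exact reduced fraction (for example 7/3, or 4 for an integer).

1. After x ≥ 4: [(4,38/15) (15,4) (20,13) (19,18) (4,303/16)]
2. After x ≤ 16: [(4,38/15) (15,4) (16,29/5) (16,291/16) (4,303/16)]
3. After y ≥ 0: [(4,38/15) (15,4) (16,29/5) (16,291/16) (4,303/16)]
4. After y ≤ 15: [(4,15) (4,38/15) (15,4) (16,29/5) (16,15)]
5. Canonical ring: [(4,38/15) (15,4) (16,29/5) (16,15) (4,15)]

Clipped polygon: [(4,38/15) (15,4) (16,29/5) (16,15) (4,15)]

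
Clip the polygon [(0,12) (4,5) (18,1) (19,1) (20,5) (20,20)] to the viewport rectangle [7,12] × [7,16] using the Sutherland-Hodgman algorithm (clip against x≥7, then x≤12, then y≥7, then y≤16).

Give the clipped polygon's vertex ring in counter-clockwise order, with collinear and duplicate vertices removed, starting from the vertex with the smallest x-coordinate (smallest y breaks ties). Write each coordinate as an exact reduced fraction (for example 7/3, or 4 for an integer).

1. After x ≥ 7: [(7,74/5) (7,29/7) (18,1) (19,1) (20,5) (20,20)]
2. After x ≤ 12: [(12,84/5) (7,74/5) (7,29/7) (12,19/7)]
3. After y ≥ 7: [(12,7) (12,84/5) (7,74/5) (7,7)]
4. After y ≤ 16: [(12,7) (12,16) (10,16) (7,74/5) (7,7)]
5. Canonical ring: [(7,7) (12,7) (12,16) (10,16) (7,74/5)]

Clipped polygon: [(7,7) (12,7) (12,16) (10,16) (7,74/5)]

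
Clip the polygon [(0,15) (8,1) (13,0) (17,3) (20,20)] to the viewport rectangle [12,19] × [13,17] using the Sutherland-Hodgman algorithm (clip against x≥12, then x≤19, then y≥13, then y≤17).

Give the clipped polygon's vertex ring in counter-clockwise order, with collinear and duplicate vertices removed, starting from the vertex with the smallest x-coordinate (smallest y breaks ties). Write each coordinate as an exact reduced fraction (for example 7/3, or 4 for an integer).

1. After x ≥ 12: [(12,18) (12,1/5) (13,0) (17,3) (20,20)]
2. After x ≤ 19: [(19,79/4) (12,18) (12,1/5) (13,0) (17,3) (19,43/3)]
3. After y ≥ 13: [(19,79/4) (12,18) (12,13) (319/17,13) (19,43/3)]
4. After y ≤ 17: [(19,17) (12,17) (12,13) (319/17,13) (19,43/3)]
5. Canonical ring: [(12,13) (319/17,13) (19,43/3) (19,17) (12,17)]

Clipped polygon: [(12,13) (319/17,13) (19,43/3) (19,17) (12,17)]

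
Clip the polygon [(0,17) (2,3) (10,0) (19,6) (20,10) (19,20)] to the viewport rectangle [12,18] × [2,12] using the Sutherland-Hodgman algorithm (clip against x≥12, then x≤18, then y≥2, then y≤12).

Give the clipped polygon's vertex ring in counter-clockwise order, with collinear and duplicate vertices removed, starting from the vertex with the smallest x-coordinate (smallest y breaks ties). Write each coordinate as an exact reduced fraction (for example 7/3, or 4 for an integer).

1. After x ≥ 12: [(12,359/19) (12,4/3) (19,6) (20,10) (19,20)]
2. After x ≤ 18: [(18,377/19) (12,359/19) (12,4/3) (18,16/3)]
3. After y ≥ 2: [(18,377/19) (12,359/19) (12,2) (13,2) (18,16/3)]
4. After y ≤ 12: [(18,12) (12,12) (12,2) (13,2) (18,16/3)]
5. Canonical ring: [(12,2) (13,2) (18,16/3) (18,12) (12,12)]

Clipped polygon: [(12,2) (13,2) (18,16/3) (18,12) (12,12)]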